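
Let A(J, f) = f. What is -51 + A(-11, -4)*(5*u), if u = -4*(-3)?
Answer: -291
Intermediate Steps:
u = 12
-51 + A(-11, -4)*(5*u) = -51 - 20*12 = -51 - 4*60 = -51 - 240 = -291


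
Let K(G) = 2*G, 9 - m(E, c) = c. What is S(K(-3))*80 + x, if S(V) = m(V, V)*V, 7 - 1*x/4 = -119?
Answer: -6696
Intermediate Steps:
x = 504 (x = 28 - 4*(-119) = 28 + 476 = 504)
m(E, c) = 9 - c
S(V) = V*(9 - V) (S(V) = (9 - V)*V = V*(9 - V))
S(K(-3))*80 + x = ((2*(-3))*(9 - 2*(-3)))*80 + 504 = -6*(9 - 1*(-6))*80 + 504 = -6*(9 + 6)*80 + 504 = -6*15*80 + 504 = -90*80 + 504 = -7200 + 504 = -6696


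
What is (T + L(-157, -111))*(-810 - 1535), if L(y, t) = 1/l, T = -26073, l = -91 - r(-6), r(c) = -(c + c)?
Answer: 6297544400/103 ≈ 6.1141e+7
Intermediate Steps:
r(c) = -2*c
l = -103 (l = -91 - (-2)*(-6) = -91 - 1*12 = -91 - 12 = -103)
L(y, t) = -1/103 (L(y, t) = 1/(-103) = -1/103)
(T + L(-157, -111))*(-810 - 1535) = (-26073 - 1/103)*(-810 - 1535) = -2685520/103*(-2345) = 6297544400/103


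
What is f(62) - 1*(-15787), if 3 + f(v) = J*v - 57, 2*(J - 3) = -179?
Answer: 10364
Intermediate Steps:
J = -173/2 (J = 3 + (1/2)*(-179) = 3 - 179/2 = -173/2 ≈ -86.500)
f(v) = -60 - 173*v/2 (f(v) = -3 + (-173*v/2 - 57) = -3 + (-57 - 173*v/2) = -60 - 173*v/2)
f(62) - 1*(-15787) = (-60 - 173/2*62) - 1*(-15787) = (-60 - 5363) + 15787 = -5423 + 15787 = 10364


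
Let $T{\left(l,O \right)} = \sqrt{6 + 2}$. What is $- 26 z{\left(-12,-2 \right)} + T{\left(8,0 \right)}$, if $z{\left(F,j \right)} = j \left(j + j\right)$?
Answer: $-208 + 2 \sqrt{2} \approx -205.17$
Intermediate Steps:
$T{\left(l,O \right)} = 2 \sqrt{2}$ ($T{\left(l,O \right)} = \sqrt{8} = 2 \sqrt{2}$)
$z{\left(F,j \right)} = 2 j^{2}$ ($z{\left(F,j \right)} = j 2 j = 2 j^{2}$)
$- 26 z{\left(-12,-2 \right)} + T{\left(8,0 \right)} = - 26 \cdot 2 \left(-2\right)^{2} + 2 \sqrt{2} = - 26 \cdot 2 \cdot 4 + 2 \sqrt{2} = \left(-26\right) 8 + 2 \sqrt{2} = -208 + 2 \sqrt{2}$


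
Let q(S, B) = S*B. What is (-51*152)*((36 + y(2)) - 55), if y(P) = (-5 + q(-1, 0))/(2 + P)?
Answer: 156978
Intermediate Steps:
q(S, B) = B*S
y(P) = -5/(2 + P) (y(P) = (-5 + 0*(-1))/(2 + P) = (-5 + 0)/(2 + P) = -5/(2 + P))
(-51*152)*((36 + y(2)) - 55) = (-51*152)*((36 - 5/(2 + 2)) - 55) = -7752*((36 - 5/4) - 55) = -7752*(139/4 - 55) = -7752*(-81/4) = 156978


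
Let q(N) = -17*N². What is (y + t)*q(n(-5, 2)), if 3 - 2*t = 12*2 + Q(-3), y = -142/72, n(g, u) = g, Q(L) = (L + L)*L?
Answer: 328525/36 ≈ 9125.7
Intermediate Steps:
Q(L) = 2*L² (Q(L) = (2*L)*L = 2*L²)
y = -71/36 (y = -142*1/72 = -71/36 ≈ -1.9722)
t = -39/2 (t = 3/2 - (12*2 + 2*(-3)²)/2 = 3/2 - (24 + 2*9)/2 = 3/2 - (24 + 18)/2 = 3/2 - ½*42 = 3/2 - 21 = -39/2 ≈ -19.500)
(y + t)*q(n(-5, 2)) = (-71/36 - 39/2)*(-17*(-5)²) = -(-13141)*25/36 = -773/36*(-425) = 328525/36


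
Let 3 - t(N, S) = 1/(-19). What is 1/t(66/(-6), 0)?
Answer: 19/58 ≈ 0.32759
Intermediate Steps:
t(N, S) = 58/19 (t(N, S) = 3 - 1/(-19) = 3 - 1*(-1/19) = 3 + 1/19 = 58/19)
1/t(66/(-6), 0) = 1/(58/19) = 19/58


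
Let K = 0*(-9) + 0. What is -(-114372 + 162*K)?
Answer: 114372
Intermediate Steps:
K = 0 (K = 0 + 0 = 0)
-(-114372 + 162*K) = -162/(1/(-706 + 0)) = -162/(1/(-706)) = -162/(-1/706) = -162*(-706) = 114372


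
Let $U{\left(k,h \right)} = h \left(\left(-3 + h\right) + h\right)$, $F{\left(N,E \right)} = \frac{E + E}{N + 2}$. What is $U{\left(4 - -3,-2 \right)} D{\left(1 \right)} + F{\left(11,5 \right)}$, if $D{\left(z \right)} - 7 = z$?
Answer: $\frac{1466}{13} \approx 112.77$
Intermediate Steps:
$D{\left(z \right)} = 7 + z$
$F{\left(N,E \right)} = \frac{2 E}{2 + N}$
$U{\left(k,h \right)} = h \left(-3 + 2 h\right)$
$U{\left(4 - -3,-2 \right)} D{\left(1 \right)} + F{\left(11,5 \right)} = - 2 \left(-3 + 2 \left(-2\right)\right) \left(7 + 1\right) + 2 \cdot 5 \frac{1}{2 + 11} = - 2 \left(-3 - 4\right) 8 + 2 \cdot 5 \cdot \frac{1}{13} = \left(-2\right) \left(-7\right) 8 + 2 \cdot 5 \cdot \frac{1}{13} = 14 \cdot 8 + \frac{10}{13} = 112 + \frac{10}{13} = \frac{1466}{13}$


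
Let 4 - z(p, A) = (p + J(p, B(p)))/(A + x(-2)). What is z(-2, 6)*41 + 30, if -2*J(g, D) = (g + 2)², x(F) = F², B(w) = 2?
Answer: 1011/5 ≈ 202.20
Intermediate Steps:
J(g, D) = -(2 + g)²/2 (J(g, D) = -(g + 2)²/2 = -(2 + g)²/2)
z(p, A) = 4 - (p - (2 + p)²/2)/(4 + A) (z(p, A) = 4 - (p - (2 + p)²/2)/(A + (-2)²) = 4 - (p - (2 + p)²/2)/(A + 4) = 4 - (p - (2 + p)²/2)/(4 + A))
z(-2, 6)*41 + 30 = ((18 - 2 + (½)*(-2)² + 4*6)/(4 + 6))*41 + 30 = ((18 - 2 + (½)*4 + 24)/10)*41 + 30 = ((18 - 2 + 2 + 24)/10)*41 + 30 = ((⅒)*42)*41 + 30 = (21/5)*41 + 30 = 861/5 + 30 = 1011/5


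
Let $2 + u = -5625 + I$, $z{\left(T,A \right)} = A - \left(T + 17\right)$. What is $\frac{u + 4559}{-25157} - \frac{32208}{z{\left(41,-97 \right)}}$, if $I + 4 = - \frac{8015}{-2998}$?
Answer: $\frac{2429646360043}{11690206330} \approx 207.84$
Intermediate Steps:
$z{\left(T,A \right)} = -17 + A - T$ ($z{\left(T,A \right)} = A - \left(17 + T\right) = -17 + A - T$)
$I = - \frac{3977}{2998}$ ($I = -4 - \frac{8015}{-2998} = -4 - - \frac{8015}{2998} = -4 + \frac{8015}{2998} = - \frac{3977}{2998} \approx -1.3266$)
$u = - \frac{16873723}{2998}$ ($u = -2 - \frac{16867727}{2998} = - \frac{16873723}{2998} \approx -5628.3$)
$\frac{u + 4559}{-25157} - \frac{32208}{z{\left(41,-97 \right)}} = \frac{- \frac{16873723}{2998} + 4559}{-25157} - \frac{32208}{-17 - 97 - 41} = \left(- \frac{3205841}{2998}\right) \left(- \frac{1}{25157}\right) - \frac{32208}{-17 - 97 - 41} = \frac{3205841}{75420686} - \frac{32208}{-155} = \frac{3205841}{75420686} - - \frac{32208}{155} = \frac{3205841}{75420686} + \frac{32208}{155} = \frac{2429646360043}{11690206330}$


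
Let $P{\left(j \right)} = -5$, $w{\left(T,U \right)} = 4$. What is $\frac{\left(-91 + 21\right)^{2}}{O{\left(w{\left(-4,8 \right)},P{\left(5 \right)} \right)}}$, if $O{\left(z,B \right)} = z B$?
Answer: $-245$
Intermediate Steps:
$O{\left(z,B \right)} = B z$
$\frac{\left(-91 + 21\right)^{2}}{O{\left(w{\left(-4,8 \right)},P{\left(5 \right)} \right)}} = \frac{\left(-91 + 21\right)^{2}}{\left(-5\right) 4} = \frac{\left(-70\right)^{2}}{-20} = 4900 \left(- \frac{1}{20}\right) = -245$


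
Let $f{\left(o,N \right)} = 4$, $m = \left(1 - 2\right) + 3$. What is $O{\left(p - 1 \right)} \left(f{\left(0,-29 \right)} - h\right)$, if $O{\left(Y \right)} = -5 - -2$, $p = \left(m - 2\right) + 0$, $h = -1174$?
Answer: $-3534$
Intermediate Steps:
$m = 2$ ($m = -1 + 3 = 2$)
$p = 0$ ($p = \left(2 - 2\right) + 0 = 0 + 0 = 0$)
$O{\left(Y \right)} = -3$ ($O{\left(Y \right)} = -5 + 2 = -3$)
$O{\left(p - 1 \right)} \left(f{\left(0,-29 \right)} - h\right) = - 3 \left(4 - -1174\right) = - 3 \left(4 + 1174\right) = \left(-3\right) 1178 = -3534$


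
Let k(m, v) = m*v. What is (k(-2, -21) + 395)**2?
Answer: 190969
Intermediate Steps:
(k(-2, -21) + 395)**2 = (-2*(-21) + 395)**2 = (42 + 395)**2 = 437**2 = 190969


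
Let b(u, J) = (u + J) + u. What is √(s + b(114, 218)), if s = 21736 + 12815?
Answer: √34997 ≈ 187.07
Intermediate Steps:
s = 34551
b(u, J) = J + 2*u (b(u, J) = (J + u) + u = J + 2*u)
√(s + b(114, 218)) = √(34551 + (218 + 2*114)) = √(34551 + (218 + 228)) = √(34551 + 446) = √34997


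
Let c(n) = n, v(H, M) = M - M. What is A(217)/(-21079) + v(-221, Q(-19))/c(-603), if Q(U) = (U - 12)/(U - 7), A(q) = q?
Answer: -217/21079 ≈ -0.010295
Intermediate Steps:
Q(U) = (-12 + U)/(-7 + U)
v(H, M) = 0
A(217)/(-21079) + v(-221, Q(-19))/c(-603) = 217/(-21079) + 0/(-603) = 217*(-1/21079) + 0*(-1/603) = -217/21079 + 0 = -217/21079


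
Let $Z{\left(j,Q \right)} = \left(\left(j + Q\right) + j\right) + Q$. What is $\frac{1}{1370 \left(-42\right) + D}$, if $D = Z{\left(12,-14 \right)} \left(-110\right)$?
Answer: $- \frac{1}{57100} \approx -1.7513 \cdot 10^{-5}$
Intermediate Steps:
$Z{\left(j,Q \right)} = 2 Q + 2 j$ ($Z{\left(j,Q \right)} = \left(\left(Q + j\right) + j\right) + Q = \left(Q + 2 j\right) + Q = 2 Q + 2 j$)
$D = 440$ ($D = \left(2 \left(-14\right) + 2 \cdot 12\right) \left(-110\right) = \left(-28 + 24\right) \left(-110\right) = \left(-4\right) \left(-110\right) = 440$)
$\frac{1}{1370 \left(-42\right) + D} = \frac{1}{1370 \left(-42\right) + 440} = \frac{1}{-57540 + 440} = \frac{1}{-57100} = - \frac{1}{57100}$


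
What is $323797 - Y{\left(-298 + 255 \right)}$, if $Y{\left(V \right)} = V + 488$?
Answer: $323352$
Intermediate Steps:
$Y{\left(V \right)} = 488 + V$
$323797 - Y{\left(-298 + 255 \right)} = 323797 - \left(488 + \left(-298 + 255\right)\right) = 323797 - \left(488 - 43\right) = 323797 - 445 = 323352$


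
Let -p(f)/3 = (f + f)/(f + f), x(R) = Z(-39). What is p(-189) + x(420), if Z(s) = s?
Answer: -42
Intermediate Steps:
x(R) = -39
p(f) = -3 (p(f) = -3*(f + f)/(f + f) = -3*2*f/(2*f) = -3*2*f*1/(2*f) = -3*1 = -3)
p(-189) + x(420) = -3 - 39 = -42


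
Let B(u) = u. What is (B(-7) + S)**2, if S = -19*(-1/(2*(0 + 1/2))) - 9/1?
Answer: 9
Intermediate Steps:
S = 10 (S = -19*(-1/(2*(0 + 1/2))) - 9*1 = -19/((-2*1/2)) - 9 = -19/(-1) - 9 = -19*(-1) - 9 = 19 - 9 = 10)
(B(-7) + S)**2 = (-7 + 10)**2 = 3**2 = 9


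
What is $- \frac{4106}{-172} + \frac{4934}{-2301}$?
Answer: $\frac{4299629}{197886} \approx 21.728$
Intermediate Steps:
$- \frac{4106}{-172} + \frac{4934}{-2301} = \left(-4106\right) \left(- \frac{1}{172}\right) + 4934 \left(- \frac{1}{2301}\right) = \frac{2053}{86} - \frac{4934}{2301} = \frac{4299629}{197886}$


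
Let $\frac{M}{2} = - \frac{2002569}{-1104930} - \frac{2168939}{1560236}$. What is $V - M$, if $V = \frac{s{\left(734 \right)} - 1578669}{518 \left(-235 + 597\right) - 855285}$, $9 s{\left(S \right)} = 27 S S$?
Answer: $- \frac{86419143429800671}{95933450966123010} \approx -0.90082$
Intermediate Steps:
$s{\left(S \right)} = 3 S^{2}$ ($s{\left(S \right)} = \frac{27 S S}{9} = \frac{27 S^{2}}{9} = 3 S^{2}$)
$M = \frac{121325746169}{143662630290}$ ($M = 2 \left(- \frac{2002569}{-1104930} - \frac{2168939}{1560236}\right) = 2 \left(\left(-2002569\right) \left(- \frac{1}{1104930}\right) - \frac{2168939}{1560236}\right) = 2 \left(\frac{667523}{368310} - \frac{2168939}{1560236}\right) = 2 \cdot \frac{121325746169}{287325260580} = \frac{121325746169}{143662630290} \approx 0.84452$)
$V = - \frac{37599}{667769}$ ($V = \frac{3 \cdot 734^{2} - 1578669}{518 \left(-235 + 597\right) - 855285} = \frac{3 \cdot 538756 - 1578669}{518 \cdot 362 - 855285} = \frac{1616268 - 1578669}{187516 - 855285} = \frac{37599}{-667769} = 37599 \left(- \frac{1}{667769}\right) = - \frac{37599}{667769} \approx -0.056305$)
$V - M = - \frac{37599}{667769} - \frac{121325746169}{143662630290} = - \frac{86419143429800671}{95933450966123010}$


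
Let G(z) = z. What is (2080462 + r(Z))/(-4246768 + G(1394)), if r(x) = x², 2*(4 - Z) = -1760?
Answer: -1430959/2122687 ≈ -0.67413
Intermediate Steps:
Z = 884 (Z = 4 - ½*(-1760) = 4 + 880 = 884)
(2080462 + r(Z))/(-4246768 + G(1394)) = (2080462 + 884²)/(-4246768 + 1394) = (2080462 + 781456)/(-4245374) = 2861918*(-1/4245374) = -1430959/2122687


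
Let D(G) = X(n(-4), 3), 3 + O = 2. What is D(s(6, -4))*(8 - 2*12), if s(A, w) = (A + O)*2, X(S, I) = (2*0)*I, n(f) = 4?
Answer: 0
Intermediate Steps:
O = -1 (O = -3 + 2 = -1)
X(S, I) = 0 (X(S, I) = 0*I = 0)
s(A, w) = -2 + 2*A (s(A, w) = (A - 1)*2 = (-1 + A)*2 = -2 + 2*A)
D(G) = 0
D(s(6, -4))*(8 - 2*12) = 0*(8 - 2*12) = 0*(8 - 24) = 0*(-16) = 0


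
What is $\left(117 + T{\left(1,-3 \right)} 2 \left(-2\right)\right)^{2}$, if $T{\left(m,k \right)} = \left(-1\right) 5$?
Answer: $18769$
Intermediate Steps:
$T{\left(m,k \right)} = -5$
$\left(117 + T{\left(1,-3 \right)} 2 \left(-2\right)\right)^{2} = \left(117 + \left(-5\right) 2 \left(-2\right)\right)^{2} = \left(117 - -20\right)^{2} = \left(117 + 20\right)^{2} = 137^{2} = 18769$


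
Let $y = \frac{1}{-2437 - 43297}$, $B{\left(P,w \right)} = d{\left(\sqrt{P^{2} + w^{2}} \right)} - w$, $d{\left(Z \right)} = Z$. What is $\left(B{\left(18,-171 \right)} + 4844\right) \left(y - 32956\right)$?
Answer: $- \frac{7558656670575}{45734} - \frac{13564887345 \sqrt{365}}{45734} \approx -1.7094 \cdot 10^{8}$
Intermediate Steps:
$B{\left(P,w \right)} = \sqrt{P^{2} + w^{2}} - w$
$y = - \frac{1}{45734}$ ($y = \frac{1}{-45734} = - \frac{1}{45734} \approx -2.1866 \cdot 10^{-5}$)
$\left(B{\left(18,-171 \right)} + 4844\right) \left(y - 32956\right) = \left(\left(\sqrt{18^{2} + \left(-171\right)^{2}} - -171\right) + 4844\right) \left(- \frac{1}{45734} - 32956\right) = \left(\left(\sqrt{324 + 29241} + 171\right) + 4844\right) \left(- \frac{1507209705}{45734}\right) = \left(\left(\sqrt{29565} + 171\right) + 4844\right) \left(- \frac{1507209705}{45734}\right) = \left(\left(9 \sqrt{365} + 171\right) + 4844\right) \left(- \frac{1507209705}{45734}\right) = \left(\left(171 + 9 \sqrt{365}\right) + 4844\right) \left(- \frac{1507209705}{45734}\right) = \left(5015 + 9 \sqrt{365}\right) \left(- \frac{1507209705}{45734}\right) = - \frac{7558656670575}{45734} - \frac{13564887345 \sqrt{365}}{45734}$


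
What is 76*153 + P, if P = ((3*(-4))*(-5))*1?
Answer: 11688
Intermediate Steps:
P = 60 (P = -12*(-5)*1 = 60*1 = 60)
76*153 + P = 76*153 + 60 = 11628 + 60 = 11688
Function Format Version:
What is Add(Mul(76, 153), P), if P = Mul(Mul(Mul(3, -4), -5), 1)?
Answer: 11688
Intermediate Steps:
P = 60 (P = Mul(Mul(-12, -5), 1) = Mul(60, 1) = 60)
Add(Mul(76, 153), P) = Add(Mul(76, 153), 60) = Add(11628, 60) = 11688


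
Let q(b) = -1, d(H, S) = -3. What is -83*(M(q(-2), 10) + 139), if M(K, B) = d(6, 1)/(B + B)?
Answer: -230491/20 ≈ -11525.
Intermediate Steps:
M(K, B) = -3/(2*B) (M(K, B) = -3/(B + B) = -3*1/(2*B) = -3/(2*B))
-83*(M(q(-2), 10) + 139) = -83*(-3/2/10 + 139) = -83*(-3/2*⅒ + 139) = -83*(-3/20 + 139) = -83*2777/20 = -230491/20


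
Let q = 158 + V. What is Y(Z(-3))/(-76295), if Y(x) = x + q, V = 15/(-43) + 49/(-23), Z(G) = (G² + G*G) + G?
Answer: -33729/15091151 ≈ -0.0022350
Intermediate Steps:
Z(G) = G + 2*G² (Z(G) = (G² + G²) + G = 2*G² + G = G + 2*G²)
V = -2452/989 (V = 15*(-1/43) + 49*(-1/23) = -15/43 - 49/23 = -2452/989 ≈ -2.4793)
q = 153810/989 (q = 158 - 2452/989 = 153810/989 ≈ 155.52)
Y(x) = 153810/989 + x (Y(x) = x + 153810/989 = 153810/989 + x)
Y(Z(-3))/(-76295) = (153810/989 - 3*(1 + 2*(-3)))/(-76295) = (153810/989 - 3*(1 - 6))*(-1/76295) = (153810/989 - 3*(-5))*(-1/76295) = (153810/989 + 15)*(-1/76295) = (168645/989)*(-1/76295) = -33729/15091151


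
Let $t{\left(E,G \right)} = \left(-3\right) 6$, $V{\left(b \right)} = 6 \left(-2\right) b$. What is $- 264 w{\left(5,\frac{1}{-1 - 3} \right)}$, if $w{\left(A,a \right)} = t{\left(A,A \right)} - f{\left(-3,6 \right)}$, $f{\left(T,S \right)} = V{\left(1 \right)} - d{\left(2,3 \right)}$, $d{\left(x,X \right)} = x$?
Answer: $1056$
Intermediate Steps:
$V{\left(b \right)} = - 12 b$
$f{\left(T,S \right)} = -14$ ($f{\left(T,S \right)} = \left(-12\right) 1 - 2 = -12 - 2 = -14$)
$t{\left(E,G \right)} = -18$
$w{\left(A,a \right)} = -4$ ($w{\left(A,a \right)} = -18 - -14 = -18 + 14 = -4$)
$- 264 w{\left(5,\frac{1}{-1 - 3} \right)} = \left(-264\right) \left(-4\right) = 1056$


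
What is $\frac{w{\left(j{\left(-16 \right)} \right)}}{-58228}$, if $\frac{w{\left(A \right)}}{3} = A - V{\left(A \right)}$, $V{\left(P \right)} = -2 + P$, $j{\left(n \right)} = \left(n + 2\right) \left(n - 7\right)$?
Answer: $- \frac{3}{29114} \approx -0.00010304$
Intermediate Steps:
$j{\left(n \right)} = \left(-7 + n\right) \left(2 + n\right)$ ($j{\left(n \right)} = \left(2 + n\right) \left(-7 + n\right) = \left(-7 + n\right) \left(2 + n\right)$)
$w{\left(A \right)} = 6$ ($w{\left(A \right)} = 3 \left(A - \left(-2 + A\right)\right) = 3 \cdot 2 = 6$)
$\frac{w{\left(j{\left(-16 \right)} \right)}}{-58228} = \frac{6}{-58228} = 6 \left(- \frac{1}{58228}\right) = - \frac{3}{29114}$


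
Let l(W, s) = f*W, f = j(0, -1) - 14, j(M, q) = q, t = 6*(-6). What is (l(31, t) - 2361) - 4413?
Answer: -7239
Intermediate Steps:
t = -36
f = -15 (f = -1 - 14 = -15)
l(W, s) = -15*W
(l(31, t) - 2361) - 4413 = (-15*31 - 2361) - 4413 = (-465 - 2361) - 4413 = -2826 - 4413 = -7239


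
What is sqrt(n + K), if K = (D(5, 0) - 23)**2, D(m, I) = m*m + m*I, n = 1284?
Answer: 2*sqrt(322) ≈ 35.889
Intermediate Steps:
D(m, I) = m**2 + I*m
K = 4 (K = (5*(0 + 5) - 23)**2 = (5*5 - 23)**2 = (25 - 23)**2 = 2**2 = 4)
sqrt(n + K) = sqrt(1284 + 4) = sqrt(1288) = 2*sqrt(322)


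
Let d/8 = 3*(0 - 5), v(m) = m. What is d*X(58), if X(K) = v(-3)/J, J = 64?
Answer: 45/8 ≈ 5.6250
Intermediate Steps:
X(K) = -3/64
d = -120 (d = 8*(3*(0 - 5)) = 8*(3*(-5)) = 8*(-15) = -120)
d*X(58) = -120*(-3/64) = 45/8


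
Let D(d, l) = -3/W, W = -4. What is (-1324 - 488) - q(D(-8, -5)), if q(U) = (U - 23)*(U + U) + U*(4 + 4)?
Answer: -14277/8 ≈ -1784.6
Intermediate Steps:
D(d, l) = ¾ (D(d, l) = -3/(-4) = -3*(-¼) = ¾)
q(U) = 8*U + 2*U*(-23 + U) (q(U) = (-23 + U)*(2*U) + U*8 = 2*U*(-23 + U) + 8*U = 8*U + 2*U*(-23 + U))
(-1324 - 488) - q(D(-8, -5)) = (-1324 - 488) - 2*3*(-19 + ¾)/4 = -1812 - 2*3*(-73)/(4*4) = -1812 - 1*(-219/8) = -1812 + 219/8 = -14277/8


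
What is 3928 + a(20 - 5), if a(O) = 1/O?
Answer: 58921/15 ≈ 3928.1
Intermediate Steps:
3928 + a(20 - 5) = 3928 + 1/(20 - 5) = 3928 + 1/15 = 58921/15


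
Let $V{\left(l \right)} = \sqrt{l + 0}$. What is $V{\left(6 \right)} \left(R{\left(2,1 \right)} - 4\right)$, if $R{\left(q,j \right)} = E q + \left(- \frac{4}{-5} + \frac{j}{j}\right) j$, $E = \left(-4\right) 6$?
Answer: $- \frac{251 \sqrt{6}}{5} \approx -122.96$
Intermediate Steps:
$E = -24$
$R{\left(q,j \right)} = - 24 q + \frac{9 j}{5}$ ($R{\left(q,j \right)} = - 24 q + \left(- \frac{4}{-5} + \frac{j}{j}\right) j = - 24 q + \left(\left(-4\right) \left(- \frac{1}{5}\right) + 1\right) j = - 24 q + \left(\frac{4}{5} + 1\right) j = - 24 q + \frac{9 j}{5}$)
$V{\left(l \right)} = \sqrt{l}$
$V{\left(6 \right)} \left(R{\left(2,1 \right)} - 4\right) = \sqrt{6} \left(\left(\left(-24\right) 2 + \frac{9}{5} \cdot 1\right) - 4\right) = \sqrt{6} \left(\left(-48 + \frac{9}{5}\right) - 4\right) = \sqrt{6} \left(- \frac{231}{5} - 4\right) = \sqrt{6} \left(- \frac{251}{5}\right) = - \frac{251 \sqrt{6}}{5}$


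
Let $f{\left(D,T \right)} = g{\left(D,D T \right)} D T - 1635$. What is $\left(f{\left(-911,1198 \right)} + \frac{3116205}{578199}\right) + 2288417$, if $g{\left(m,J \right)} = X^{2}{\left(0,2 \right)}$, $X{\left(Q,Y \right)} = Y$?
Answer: $- \frac{400638830355}{192733} \approx -2.0787 \cdot 10^{6}$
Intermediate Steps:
$g{\left(m,J \right)} = 4$ ($g{\left(m,J \right)} = 2^{2} = 4$)
$f{\left(D,T \right)} = -1635 + 4 D T$ ($f{\left(D,T \right)} = 4 D T - 1635 = -1635 + 4 D T$)
$\left(f{\left(-911,1198 \right)} + \frac{3116205}{578199}\right) + 2288417 = \left(\left(-1635 + 4 \left(-911\right) 1198\right) + \frac{3116205}{578199}\right) + 2288417 = \left(\left(-1635 - 4365512\right) + 3116205 \cdot \frac{1}{578199}\right) + 2288417 = \left(-4367147 + \frac{1038735}{192733}\right) + 2288417 = - \frac{841692304016}{192733} + 2288417 = - \frac{400638830355}{192733}$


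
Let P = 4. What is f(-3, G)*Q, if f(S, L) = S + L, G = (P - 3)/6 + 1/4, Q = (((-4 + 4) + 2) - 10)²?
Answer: -496/3 ≈ -165.33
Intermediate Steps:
Q = 64 (Q = ((0 + 2) - 10)² = (2 - 10)² = (-8)² = 64)
G = 5/12 (G = (4 - 3)/6 + 1/4 = 1*(⅙) + 1*(¼) = ⅙ + ¼ = 5/12 ≈ 0.41667)
f(S, L) = L + S
f(-3, G)*Q = (5/12 - 3)*64 = -31/12*64 = -496/3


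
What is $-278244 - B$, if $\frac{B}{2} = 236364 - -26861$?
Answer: $-804694$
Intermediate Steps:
$B = 526450$ ($B = 2 \left(236364 - -26861\right) = 2 \left(236364 + 26861\right) = 2 \cdot 263225 = 526450$)
$-278244 - B = -278244 - 526450 = -804694$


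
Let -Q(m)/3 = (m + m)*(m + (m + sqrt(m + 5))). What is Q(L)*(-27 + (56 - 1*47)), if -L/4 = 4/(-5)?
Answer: 55296/25 + 1728*sqrt(205)/25 ≈ 3201.5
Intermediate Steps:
L = 16/5 (L = -16/(-5) = -16*(-1)/5 = -4*(-4/5) = 16/5 ≈ 3.2000)
Q(m) = -6*m*(sqrt(5 + m) + 2*m) (Q(m) = -3*(m + m)*(m + (m + sqrt(m + 5))) = -3*2*m*(m + (m + sqrt(5 + m))) = -3*2*m*(sqrt(5 + m) + 2*m) = -6*m*(sqrt(5 + m) + 2*m))
Q(L)*(-27 + (56 - 1*47)) = (-6*16/5*(sqrt(5 + 16/5) + 2*(16/5)))*(-27 + (56 - 1*47)) = (-6*16/5*(sqrt(41/5) + 32/5))*(-27 + (56 - 47)) = (-6*16/5*(sqrt(205)/5 + 32/5))*(-27 + 9) = -6*16/5*(32/5 + sqrt(205)/5)*(-18) = (-3072/25 - 96*sqrt(205)/25)*(-18) = 55296/25 + 1728*sqrt(205)/25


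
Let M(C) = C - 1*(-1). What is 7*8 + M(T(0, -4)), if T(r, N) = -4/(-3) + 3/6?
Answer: 353/6 ≈ 58.833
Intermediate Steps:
T(r, N) = 11/6 (T(r, N) = -4*(-⅓) + 3*(⅙) = 4/3 + ½ = 11/6)
M(C) = 1 + C (M(C) = C + 1 = 1 + C)
7*8 + M(T(0, -4)) = 7*8 + (1 + 11/6) = 56 + 17/6 = 353/6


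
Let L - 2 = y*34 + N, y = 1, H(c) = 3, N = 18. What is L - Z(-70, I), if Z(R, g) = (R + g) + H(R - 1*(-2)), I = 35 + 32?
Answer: 54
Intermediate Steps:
I = 67
Z(R, g) = 3 + R + g (Z(R, g) = (R + g) + 3 = 3 + R + g)
L = 54 (L = 2 + (1*34 + 18) = 2 + (34 + 18) = 2 + 52 = 54)
L - Z(-70, I) = 54 - (3 - 70 + 67) = 54 - 1*0 = 54 + 0 = 54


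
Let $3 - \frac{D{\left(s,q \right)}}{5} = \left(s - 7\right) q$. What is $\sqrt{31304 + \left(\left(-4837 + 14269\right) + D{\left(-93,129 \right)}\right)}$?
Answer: $\sqrt{105251} \approx 324.42$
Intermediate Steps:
$D{\left(s,q \right)} = 15 - 5 q \left(-7 + s\right)$ ($D{\left(s,q \right)} = 15 - 5 \left(s - 7\right) q = 15 - 5 \left(-7 + s\right) q = 15 - 5 q \left(-7 + s\right)$)
$\sqrt{31304 + \left(\left(-4837 + 14269\right) + D{\left(-93,129 \right)}\right)} = \sqrt{31304 + \left(\left(-4837 + 14269\right) + \left(15 + 35 \cdot 129 - 645 \left(-93\right)\right)\right)} = \sqrt{31304 + \left(9432 + \left(15 + 4515 + 59985\right)\right)} = \sqrt{31304 + \left(9432 + 64515\right)} = \sqrt{31304 + 73947} = \sqrt{105251}$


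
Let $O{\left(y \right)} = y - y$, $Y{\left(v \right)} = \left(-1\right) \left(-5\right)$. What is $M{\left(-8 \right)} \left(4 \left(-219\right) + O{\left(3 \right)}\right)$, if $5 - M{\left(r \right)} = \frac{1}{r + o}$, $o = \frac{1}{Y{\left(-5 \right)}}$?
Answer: $- \frac{58400}{13} \approx -4492.3$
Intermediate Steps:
$Y{\left(v \right)} = 5$
$o = \frac{1}{5} \approx 0.2$
$O{\left(y \right)} = 0$
$M{\left(r \right)} = 5 - \frac{1}{\frac{1}{5} + r}$ ($M{\left(r \right)} = 5 - \frac{1}{r + \frac{1}{5}} = 5 - \frac{1}{\frac{1}{5} + r}$)
$M{\left(-8 \right)} \left(4 \left(-219\right) + O{\left(3 \right)}\right) = 25 \left(-8\right) \frac{1}{1 + 5 \left(-8\right)} \left(4 \left(-219\right) + 0\right) = 25 \left(-8\right) \frac{1}{1 - 40} \left(-876 + 0\right) = 25 \left(-8\right) \frac{1}{-39} \left(-876\right) = 25 \left(-8\right) \left(- \frac{1}{39}\right) \left(-876\right) = \frac{200}{39} \left(-876\right) = - \frac{58400}{13}$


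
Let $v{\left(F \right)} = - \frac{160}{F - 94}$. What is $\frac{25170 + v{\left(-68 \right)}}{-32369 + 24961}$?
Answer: $- \frac{1019425}{300024} \approx -3.3978$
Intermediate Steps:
$v{\left(F \right)} = - \frac{160}{-94 + F}$ ($v{\left(F \right)} = - \frac{160}{F - 94} = - \frac{160}{-94 + F}$)
$\frac{25170 + v{\left(-68 \right)}}{-32369 + 24961} = \frac{25170 - \frac{160}{-94 - 68}}{-32369 + 24961} = \frac{25170 - \frac{160}{-162}}{-7408} = \left(25170 - - \frac{80}{81}\right) \left(- \frac{1}{7408}\right) = \left(25170 + \frac{80}{81}\right) \left(- \frac{1}{7408}\right) = \frac{2038850}{81} \left(- \frac{1}{7408}\right) = - \frac{1019425}{300024}$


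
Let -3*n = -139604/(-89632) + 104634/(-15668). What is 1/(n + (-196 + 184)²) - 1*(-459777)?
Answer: 17640271412306139/38367015203 ≈ 4.5978e+5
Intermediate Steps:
n = 449452451/263316408 (n = -(-139604/(-89632) + 104634/(-15668))/3 = -(-139604*(-1/89632) + 104634*(-1/15668))/3 = -(34901/22408 - 52317/7834)/3 = -⅓*(-449452451/87772136) = 449452451/263316408 ≈ 1.7069)
1/(n + (-196 + 184)²) - 1*(-459777) = 1/(449452451/263316408 + (-196 + 184)²) - 1*(-459777) = 1/(449452451/263316408 + (-12)²) + 459777 = 1/(449452451/263316408 + 144) + 459777 = 1/(38367015203/263316408) + 459777 = 263316408/38367015203 + 459777 = 17640271412306139/38367015203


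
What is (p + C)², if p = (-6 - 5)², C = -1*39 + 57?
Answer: 19321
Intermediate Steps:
C = 18 (C = -39 + 57 = 18)
p = 121 (p = (-11)² = 121)
(p + C)² = (121 + 18)² = 139² = 19321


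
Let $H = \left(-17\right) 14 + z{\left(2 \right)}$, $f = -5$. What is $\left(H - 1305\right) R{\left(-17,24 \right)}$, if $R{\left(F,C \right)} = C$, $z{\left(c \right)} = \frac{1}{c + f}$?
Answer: $-37040$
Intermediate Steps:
$z{\left(c \right)} = \frac{1}{-5 + c}$ ($z{\left(c \right)} = \frac{1}{c - 5} = \frac{1}{-5 + c}$)
$H = - \frac{715}{3}$ ($H = \left(-17\right) 14 + \frac{1}{-5 + 2} = -238 + \frac{1}{-3} = -238 - \frac{1}{3} = - \frac{715}{3} \approx -238.33$)
$\left(H - 1305\right) R{\left(-17,24 \right)} = \left(- \frac{715}{3} - 1305\right) 24 = \left(- \frac{4630}{3}\right) 24 = -37040$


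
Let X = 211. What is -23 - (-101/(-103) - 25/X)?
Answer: -518595/21733 ≈ -23.862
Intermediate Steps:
-23 - (-101/(-103) - 25/X) = -23 - (-101/(-103) - 25/211) = -23 - (-101*(-1/103) - 25*1/211) = -23 - (101/103 - 25/211) = -23 - 1*18736/21733 = -23 - 18736/21733 = -518595/21733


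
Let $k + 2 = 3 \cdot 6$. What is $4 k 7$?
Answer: $448$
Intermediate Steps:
$k = 16$ ($k = -2 + 3 \cdot 6 = -2 + 18 = 16$)
$4 k 7 = 4 \cdot 16 \cdot 7 = 64 \cdot 7 = 448$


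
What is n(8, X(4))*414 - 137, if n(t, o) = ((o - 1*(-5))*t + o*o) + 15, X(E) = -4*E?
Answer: 75625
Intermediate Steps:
n(t, o) = 15 + o**2 + t*(5 + o) (n(t, o) = ((o + 5)*t + o**2) + 15 = ((5 + o)*t + o**2) + 15 = (t*(5 + o) + o**2) + 15 = (o**2 + t*(5 + o)) + 15 = 15 + o**2 + t*(5 + o))
n(8, X(4))*414 - 137 = (15 + (-4*4)**2 + 5*8 - 4*4*8)*414 - 137 = (15 + (-16)**2 + 40 - 16*8)*414 - 137 = (15 + 256 + 40 - 128)*414 - 137 = 183*414 - 137 = 75762 - 137 = 75625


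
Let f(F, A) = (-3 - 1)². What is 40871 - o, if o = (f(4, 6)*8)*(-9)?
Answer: 42023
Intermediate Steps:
f(F, A) = 16 (f(F, A) = (-4)² = 16)
o = -1152 (o = (16*8)*(-9) = 128*(-9) = -1152)
40871 - o = 40871 - 1*(-1152) = 40871 + 1152 = 42023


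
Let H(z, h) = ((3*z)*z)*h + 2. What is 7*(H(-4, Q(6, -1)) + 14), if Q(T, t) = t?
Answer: -224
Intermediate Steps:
H(z, h) = 2 + 3*h*z**2 (H(z, h) = (3*z**2)*h + 2 = 3*h*z**2 + 2 = 2 + 3*h*z**2)
7*(H(-4, Q(6, -1)) + 14) = 7*((2 + 3*(-1)*(-4)**2) + 14) = 7*((2 + 3*(-1)*16) + 14) = 7*((2 - 48) + 14) = 7*(-46 + 14) = 7*(-32) = -224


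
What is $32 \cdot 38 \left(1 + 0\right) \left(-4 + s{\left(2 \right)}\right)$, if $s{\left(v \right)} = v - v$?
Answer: $-4864$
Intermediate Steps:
$s{\left(v \right)} = 0$
$32 \cdot 38 \left(1 + 0\right) \left(-4 + s{\left(2 \right)}\right) = 32 \cdot 38 \left(1 + 0\right) \left(-4 + 0\right) = 1216 \cdot 1 \left(-4\right) = 1216 \left(-4\right) = -4864$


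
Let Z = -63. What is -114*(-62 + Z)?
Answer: 14250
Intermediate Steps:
-114*(-62 + Z) = -114*(-62 - 63) = -114*(-125) = 14250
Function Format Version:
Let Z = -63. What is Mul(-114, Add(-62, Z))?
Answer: 14250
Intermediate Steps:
Mul(-114, Add(-62, Z)) = Mul(-114, Add(-62, -63)) = Mul(-114, -125) = 14250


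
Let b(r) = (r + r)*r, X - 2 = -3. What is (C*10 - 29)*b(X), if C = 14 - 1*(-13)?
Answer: 482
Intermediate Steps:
C = 27 (C = 14 + 13 = 27)
X = -1 (X = 2 - 3 = -1)
b(r) = 2*r² (b(r) = (2*r)*r = 2*r²)
(C*10 - 29)*b(X) = (27*10 - 29)*(2*(-1)²) = (270 - 29)*(2*1) = 241*2 = 482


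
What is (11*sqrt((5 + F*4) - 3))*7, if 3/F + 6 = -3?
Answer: 77*sqrt(6)/3 ≈ 62.870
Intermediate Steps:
F = -1/3 (F = 3/(-6 - 3) = 3/(-9) = 3*(-1/9) = -1/3 ≈ -0.33333)
(11*sqrt((5 + F*4) - 3))*7 = (11*sqrt((5 - 1/3*4) - 3))*7 = (11*sqrt((5 - 4/3) - 3))*7 = (11*sqrt(11/3 - 3))*7 = (11*sqrt(2/3))*7 = (11*(sqrt(6)/3))*7 = (11*sqrt(6)/3)*7 = 77*sqrt(6)/3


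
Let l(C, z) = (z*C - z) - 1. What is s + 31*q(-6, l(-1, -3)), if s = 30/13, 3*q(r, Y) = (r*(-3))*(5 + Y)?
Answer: 24210/13 ≈ 1862.3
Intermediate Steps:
l(C, z) = -1 - z + C*z (l(C, z) = (C*z - z) - 1 = (-z + C*z) - 1 = -1 - z + C*z)
q(r, Y) = -r*(5 + Y) (q(r, Y) = ((r*(-3))*(5 + Y))/3 = ((-3*r)*(5 + Y))/3 = (-3*r*(5 + Y))/3 = -r*(5 + Y))
s = 30/13 (s = 30*(1/13) = 30/13 ≈ 2.3077)
s + 31*q(-6, l(-1, -3)) = 30/13 + 31*(-1*(-6)*(5 + (-1 - 1*(-3) - 1*(-3)))) = 30/13 + 31*(-1*(-6)*(5 + (-1 + 3 + 3))) = 30/13 + 31*(-1*(-6)*(5 + 5)) = 30/13 + 31*(-1*(-6)*10) = 30/13 + 31*60 = 30/13 + 1860 = 24210/13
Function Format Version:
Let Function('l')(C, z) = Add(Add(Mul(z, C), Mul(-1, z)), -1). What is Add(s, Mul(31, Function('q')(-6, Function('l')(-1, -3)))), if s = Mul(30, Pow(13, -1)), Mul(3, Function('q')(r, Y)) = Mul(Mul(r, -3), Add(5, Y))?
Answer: Rational(24210, 13) ≈ 1862.3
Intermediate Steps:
Function('l')(C, z) = Add(-1, Mul(-1, z), Mul(C, z)) (Function('l')(C, z) = Add(Add(Mul(C, z), Mul(-1, z)), -1) = Add(Add(Mul(-1, z), Mul(C, z)), -1) = Add(-1, Mul(-1, z), Mul(C, z)))
Function('q')(r, Y) = Mul(-1, r, Add(5, Y)) (Function('q')(r, Y) = Mul(Rational(1, 3), Mul(Mul(r, -3), Add(5, Y))) = Mul(Rational(1, 3), Mul(Mul(-3, r), Add(5, Y))) = Mul(Rational(1, 3), Mul(-3, r, Add(5, Y))) = Mul(-1, r, Add(5, Y)))
s = Rational(30, 13) (s = Mul(30, Rational(1, 13)) = Rational(30, 13) ≈ 2.3077)
Add(s, Mul(31, Function('q')(-6, Function('l')(-1, -3)))) = Add(Rational(30, 13), Mul(31, Mul(-1, -6, Add(5, Add(-1, Mul(-1, -3), Mul(-1, -3)))))) = Add(Rational(30, 13), Mul(31, Mul(-1, -6, Add(5, Add(-1, 3, 3))))) = Add(Rational(30, 13), Mul(31, Mul(-1, -6, Add(5, 5)))) = Add(Rational(30, 13), Mul(31, Mul(-1, -6, 10))) = Add(Rational(30, 13), Mul(31, 60)) = Add(Rational(30, 13), 1860) = Rational(24210, 13)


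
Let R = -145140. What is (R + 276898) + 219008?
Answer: 350766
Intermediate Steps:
(R + 276898) + 219008 = (-145140 + 276898) + 219008 = 131758 + 219008 = 350766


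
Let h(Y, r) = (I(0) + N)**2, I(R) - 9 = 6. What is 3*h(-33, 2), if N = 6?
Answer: 1323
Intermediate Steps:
I(R) = 15 (I(R) = 9 + 6 = 15)
h(Y, r) = 441 (h(Y, r) = (15 + 6)**2 = 21**2 = 441)
3*h(-33, 2) = 3*441 = 1323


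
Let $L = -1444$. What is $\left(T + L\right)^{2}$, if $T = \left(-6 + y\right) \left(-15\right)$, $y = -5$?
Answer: $1635841$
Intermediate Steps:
$T = 165$ ($T = \left(-6 - 5\right) \left(-15\right) = \left(-11\right) \left(-15\right) = 165$)
$\left(T + L\right)^{2} = \left(165 - 1444\right)^{2} = \left(-1279\right)^{2} = 1635841$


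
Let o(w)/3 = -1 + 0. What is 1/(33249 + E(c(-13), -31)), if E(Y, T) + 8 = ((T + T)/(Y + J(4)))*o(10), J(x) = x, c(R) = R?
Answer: 3/99661 ≈ 3.0102e-5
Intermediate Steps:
o(w) = -3 (o(w) = 3*(-1 + 0) = 3*(-1) = -3)
E(Y, T) = -8 - 6*T/(4 + Y) (E(Y, T) = -8 + ((T + T)/(Y + 4))*(-3) = -8 + ((2*T)/(4 + Y))*(-3) = -8 + (2*T/(4 + Y))*(-3) = -8 - 6*T/(4 + Y))
1/(33249 + E(c(-13), -31)) = 1/(33249 + 2*(-16 - 4*(-13) - 3*(-31))/(4 - 13)) = 1/(33249 + 2*(-16 + 52 + 93)/(-9)) = 1/(33249 + 2*(-⅑)*129) = 1/(33249 - 86/3) = 1/(99661/3) = 3/99661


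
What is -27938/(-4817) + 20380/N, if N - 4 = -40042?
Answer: 510205592/96431523 ≈ 5.2909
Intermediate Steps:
N = -40038 (N = 4 - 40042 = -40038)
-27938/(-4817) + 20380/N = -27938/(-4817) + 20380/(-40038) = -27938*(-1/4817) + 20380*(-1/40038) = 27938/4817 - 10190/20019 = 510205592/96431523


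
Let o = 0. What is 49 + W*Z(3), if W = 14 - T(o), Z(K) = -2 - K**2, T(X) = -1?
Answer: -116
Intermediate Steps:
W = 15 (W = 14 - 1*(-1) = 14 + 1 = 15)
49 + W*Z(3) = 49 + 15*(-2 - 1*3**2) = 49 + 15*(-2 - 1*9) = 49 + 15*(-2 - 9) = 49 + 15*(-11) = 49 - 165 = -116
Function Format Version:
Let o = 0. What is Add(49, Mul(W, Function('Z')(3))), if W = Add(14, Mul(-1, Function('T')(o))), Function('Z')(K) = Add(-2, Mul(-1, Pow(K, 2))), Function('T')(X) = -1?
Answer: -116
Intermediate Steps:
W = 15 (W = Add(14, Mul(-1, -1)) = Add(14, 1) = 15)
Add(49, Mul(W, Function('Z')(3))) = Add(49, Mul(15, Add(-2, Mul(-1, Pow(3, 2))))) = Add(49, Mul(15, Add(-2, Mul(-1, 9)))) = Add(49, Mul(15, Add(-2, -9))) = Add(49, Mul(15, -11)) = Add(49, -165) = -116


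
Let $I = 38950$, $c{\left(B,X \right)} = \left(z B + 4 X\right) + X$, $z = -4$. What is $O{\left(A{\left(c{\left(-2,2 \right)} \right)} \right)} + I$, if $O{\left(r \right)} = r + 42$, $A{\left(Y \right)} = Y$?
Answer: $39010$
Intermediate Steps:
$c{\left(B,X \right)} = - 4 B + 5 X$ ($c{\left(B,X \right)} = \left(- 4 B + 4 X\right) + X = - 4 B + 5 X$)
$O{\left(r \right)} = 42 + r$
$O{\left(A{\left(c{\left(-2,2 \right)} \right)} \right)} + I = \left(42 + \left(\left(-4\right) \left(-2\right) + 5 \cdot 2\right)\right) + 38950 = \left(42 + \left(8 + 10\right)\right) + 38950 = \left(42 + 18\right) + 38950 = 60 + 38950 = 39010$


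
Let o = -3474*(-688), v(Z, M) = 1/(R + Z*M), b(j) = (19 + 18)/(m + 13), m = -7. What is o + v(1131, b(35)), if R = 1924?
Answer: 42536823266/17797 ≈ 2.3901e+6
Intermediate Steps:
b(j) = 37/6 (b(j) = (19 + 18)/(-7 + 13) = 37/6)
v(Z, M) = 1/(1924 + M*Z) (v(Z, M) = 1/(1924 + Z*M) = 1/(1924 + M*Z))
o = 2390112
o + v(1131, b(35)) = 2390112 + 1/(1924 + (37/6)*1131) = 2390112 + 1/(1924 + 13949/2) = 2390112 + 1/(17797/2) = 2390112 + 2/17797 = 42536823266/17797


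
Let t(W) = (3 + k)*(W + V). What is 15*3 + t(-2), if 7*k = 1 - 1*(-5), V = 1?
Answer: 288/7 ≈ 41.143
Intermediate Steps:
k = 6/7 (k = (1 - 1*(-5))/7 = (1 + 5)/7 = (⅐)*6 = 6/7 ≈ 0.85714)
t(W) = 27/7 + 27*W/7 (t(W) = (3 + 6/7)*(W + 1) = 27*(1 + W)/7 = 27/7 + 27*W/7)
15*3 + t(-2) = 15*3 + (27/7 + (27/7)*(-2)) = 45 + (27/7 - 54/7) = 45 - 27/7 = 288/7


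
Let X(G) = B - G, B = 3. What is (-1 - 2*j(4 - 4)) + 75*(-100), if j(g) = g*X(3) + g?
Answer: -7501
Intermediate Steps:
X(G) = 3 - G
j(g) = g (j(g) = g*(3 - 1*3) + g = g*(3 - 3) + g = g*0 + g = 0 + g = g)
(-1 - 2*j(4 - 4)) + 75*(-100) = (-1 - 2*(4 - 4)) + 75*(-100) = (-1 - 2*0) - 7500 = (-1 + 0) - 7500 = -1 - 7500 = -7501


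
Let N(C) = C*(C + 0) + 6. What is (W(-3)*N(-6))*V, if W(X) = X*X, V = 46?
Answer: 17388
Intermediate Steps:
N(C) = 6 + C² (N(C) = C*C + 6 = C² + 6 = 6 + C²)
W(X) = X²
(W(-3)*N(-6))*V = ((-3)²*(6 + (-6)²))*46 = (9*(6 + 36))*46 = (9*42)*46 = 378*46 = 17388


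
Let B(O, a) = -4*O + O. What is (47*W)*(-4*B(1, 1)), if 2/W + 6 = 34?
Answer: 282/7 ≈ 40.286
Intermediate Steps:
W = 1/14 (W = 2/(-6 + 34) = 2/28 = 2*(1/28) = 1/14 ≈ 0.071429)
B(O, a) = -3*O
(47*W)*(-4*B(1, 1)) = (47*(1/14))*(-(-12)) = 47*(-4*(-3))/14 = (47/14)*12 = 282/7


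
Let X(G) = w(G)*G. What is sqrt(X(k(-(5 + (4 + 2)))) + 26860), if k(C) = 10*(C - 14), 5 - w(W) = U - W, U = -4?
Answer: sqrt(87110) ≈ 295.14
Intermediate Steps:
w(W) = 9 + W (w(W) = 5 - (-4 - W) = 5 + (4 + W) = 9 + W)
k(C) = -140 + 10*C (k(C) = 10*(-14 + C) = -140 + 10*C)
X(G) = G*(9 + G) (X(G) = (9 + G)*G = G*(9 + G))
sqrt(X(k(-(5 + (4 + 2)))) + 26860) = sqrt((-140 + 10*(-(5 + (4 + 2))))*(9 + (-140 + 10*(-(5 + (4 + 2))))) + 26860) = sqrt((-140 + 10*(-(5 + 6)))*(9 + (-140 + 10*(-(5 + 6)))) + 26860) = sqrt((-140 + 10*(-1*11))*(9 + (-140 + 10*(-1*11))) + 26860) = sqrt((-140 + 10*(-11))*(9 + (-140 + 10*(-11))) + 26860) = sqrt((-140 - 110)*(9 + (-140 - 110)) + 26860) = sqrt(-250*(9 - 250) + 26860) = sqrt(-250*(-241) + 26860) = sqrt(60250 + 26860) = sqrt(87110)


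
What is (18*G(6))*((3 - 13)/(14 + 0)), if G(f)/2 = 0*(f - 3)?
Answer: 0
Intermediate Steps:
G(f) = 0 (G(f) = 2*(0*(f - 3)) = 2*(0*(-3 + f)) = 2*0 = 0)
(18*G(6))*((3 - 13)/(14 + 0)) = (18*0)*((3 - 13)/(14 + 0)) = 0*(-10/14) = 0*(-10*1/14) = 0*(-5/7) = 0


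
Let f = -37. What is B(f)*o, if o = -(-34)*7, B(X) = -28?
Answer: -6664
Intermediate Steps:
o = 238 (o = -17*(-14) = 238)
B(f)*o = -28*238 = -6664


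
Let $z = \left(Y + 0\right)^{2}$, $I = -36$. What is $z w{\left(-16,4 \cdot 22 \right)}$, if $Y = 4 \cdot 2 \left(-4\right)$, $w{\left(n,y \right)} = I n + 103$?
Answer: $695296$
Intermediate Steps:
$w{\left(n,y \right)} = 103 - 36 n$ ($w{\left(n,y \right)} = - 36 n + 103 = 103 - 36 n$)
$Y = -32$ ($Y = 8 \left(-4\right) = -32$)
$z = 1024$ ($z = \left(-32 + 0\right)^{2} = \left(-32\right)^{2} = 1024$)
$z w{\left(-16,4 \cdot 22 \right)} = 1024 \left(103 - -576\right) = 1024 \left(103 + 576\right) = 1024 \cdot 679 = 695296$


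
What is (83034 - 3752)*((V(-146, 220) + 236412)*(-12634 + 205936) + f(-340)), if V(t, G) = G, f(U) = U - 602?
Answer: 3626472681332004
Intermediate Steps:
f(U) = -602 + U
(83034 - 3752)*((V(-146, 220) + 236412)*(-12634 + 205936) + f(-340)) = (83034 - 3752)*((220 + 236412)*(-12634 + 205936) + (-602 - 340)) = 79282*(236632*193302 - 942) = 79282*(45741438864 - 942) = 79282*45741437922 = 3626472681332004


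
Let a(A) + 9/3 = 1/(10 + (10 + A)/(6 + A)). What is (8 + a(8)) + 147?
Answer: 12015/79 ≈ 152.09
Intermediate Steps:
a(A) = -3 + 1/(10 + (10 + A)/(6 + A))
(8 + a(8)) + 147 = (8 + 4*(-51 - 8*8)/(70 + 11*8)) + 147 = (8 + 4*(-51 - 64)/(70 + 88)) + 147 = (8 + 4*(-115)/158) + 147 = (8 + 4*(1/158)*(-115)) + 147 = (8 - 230/79) + 147 = 402/79 + 147 = 12015/79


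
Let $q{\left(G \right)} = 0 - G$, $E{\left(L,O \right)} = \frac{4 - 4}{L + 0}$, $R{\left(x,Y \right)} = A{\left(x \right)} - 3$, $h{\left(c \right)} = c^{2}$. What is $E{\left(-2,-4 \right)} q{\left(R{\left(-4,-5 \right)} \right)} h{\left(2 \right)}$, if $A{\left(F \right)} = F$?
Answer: $0$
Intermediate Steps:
$R{\left(x,Y \right)} = -3 + x$ ($R{\left(x,Y \right)} = x - 3 = -3 + x$)
$E{\left(L,O \right)} = 0$ ($E{\left(L,O \right)} = \frac{0}{L} = 0$)
$q{\left(G \right)} = - G$
$E{\left(-2,-4 \right)} q{\left(R{\left(-4,-5 \right)} \right)} h{\left(2 \right)} = 0 \left(- (-3 - 4)\right) 2^{2} = 0 \left(\left(-1\right) \left(-7\right)\right) 4 = 0 \cdot 7 \cdot 4 = 0 \cdot 4 = 0$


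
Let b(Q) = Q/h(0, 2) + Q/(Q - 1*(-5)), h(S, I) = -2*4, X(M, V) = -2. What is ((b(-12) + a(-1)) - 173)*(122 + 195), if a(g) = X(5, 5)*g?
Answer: -744633/14 ≈ -53188.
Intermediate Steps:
h(S, I) = -8
b(Q) = -Q/8 + Q/(5 + Q) (b(Q) = Q/(-8) + Q/(Q - 1*(-5)) = Q*(-⅛) + Q/(Q + 5) = -Q/8 + Q/(5 + Q))
a(g) = -2*g
((b(-12) + a(-1)) - 173)*(122 + 195) = (((⅛)*(-12)*(3 - 1*(-12))/(5 - 12) - 2*(-1)) - 173)*(122 + 195) = (((⅛)*(-12)*(3 + 12)/(-7) + 2) - 173)*317 = (((⅛)*(-12)*(-⅐)*15 + 2) - 173)*317 = ((45/14 + 2) - 173)*317 = (73/14 - 173)*317 = -2349/14*317 = -744633/14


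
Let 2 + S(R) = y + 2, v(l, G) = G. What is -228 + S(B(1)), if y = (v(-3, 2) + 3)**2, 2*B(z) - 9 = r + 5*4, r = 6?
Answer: -203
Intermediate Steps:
B(z) = 35/2 (B(z) = 9/2 + (6 + 5*4)/2 = 9/2 + (6 + 20)/2 = 9/2 + (1/2)*26 = 9/2 + 13 = 35/2)
y = 25 (y = (2 + 3)**2 = 5**2 = 25)
S(R) = 25 (S(R) = -2 + (25 + 2) = -2 + 27 = 25)
-228 + S(B(1)) = -228 + 25 = -203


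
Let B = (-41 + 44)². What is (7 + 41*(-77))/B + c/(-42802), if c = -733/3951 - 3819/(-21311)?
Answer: -630685679540303/1801959085161 ≈ -350.00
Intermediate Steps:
B = 9 (B = 3² = 9)
c = -532094/84199761 (c = -733*1/3951 - 3819*(-1/21311) = -733/3951 + 3819/21311 = -532094/84199761 ≈ -0.0063194)
(7 + 41*(-77))/B + c/(-42802) = (7 + 41*(-77))/9 - 532094/84199761/(-42802) = (7 - 3157)*(⅑) - 532094/84199761*(-1/42802) = -3150*⅑ + 266047/1801959085161 = -350 + 266047/1801959085161 = -630685679540303/1801959085161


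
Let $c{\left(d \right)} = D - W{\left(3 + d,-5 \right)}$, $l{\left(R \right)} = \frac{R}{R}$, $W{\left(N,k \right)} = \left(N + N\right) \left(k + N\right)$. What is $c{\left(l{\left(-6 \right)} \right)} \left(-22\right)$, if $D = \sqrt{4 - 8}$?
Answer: $-176 - 44 i \approx -176.0 - 44.0 i$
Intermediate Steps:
$W{\left(N,k \right)} = 2 N \left(N + k\right)$
$D = 2 i$ ($D = \sqrt{-4} = 2 i \approx 2.0 i$)
$l{\left(R \right)} = 1$
$c{\left(d \right)} = 2 i - 2 \left(-2 + d\right) \left(3 + d\right)$ ($c{\left(d \right)} = 2 i - 2 \left(3 + d\right) \left(\left(3 + d\right) - 5\right) = 2 i - 2 \left(3 + d\right) \left(-2 + d\right) = 2 i - 2 \left(-2 + d\right) \left(3 + d\right)$)
$c{\left(l{\left(-6 \right)} \right)} \left(-22\right) = \left(2 i - 2 \left(-2 + 1\right) \left(3 + 1\right)\right) \left(-22\right) = \left(2 i - \left(-2\right) 4\right) \left(-22\right) = \left(2 i + 8\right) \left(-22\right) = \left(8 + 2 i\right) \left(-22\right) = -176 - 44 i$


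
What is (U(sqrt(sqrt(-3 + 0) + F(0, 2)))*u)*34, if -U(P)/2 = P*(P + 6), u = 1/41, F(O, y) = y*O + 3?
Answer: -204/41 - 408*sqrt(3 + I*sqrt(3))/41 - 68*I*sqrt(3)/41 ≈ -22.866 - 7.6663*I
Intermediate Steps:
F(O, y) = 3 + O*y (F(O, y) = O*y + 3 = 3 + O*y)
u = 1/41 ≈ 0.024390
U(P) = -2*P*(6 + P) (U(P) = -2*P*(P + 6) = -2*P*(6 + P))
(U(sqrt(sqrt(-3 + 0) + F(0, 2)))*u)*34 = (-2*sqrt(sqrt(-3 + 0) + (3 + 0*2))*(6 + sqrt(sqrt(-3 + 0) + (3 + 0*2)))*(1/41))*34 = (-2*sqrt(sqrt(-3) + (3 + 0))*(6 + sqrt(sqrt(-3) + (3 + 0)))*(1/41))*34 = (-2*sqrt(I*sqrt(3) + 3)*(6 + sqrt(I*sqrt(3) + 3))*(1/41))*34 = (-2*sqrt(3 + I*sqrt(3))*(6 + sqrt(3 + I*sqrt(3)))*(1/41))*34 = -2*sqrt(3 + I*sqrt(3))*(6 + sqrt(3 + I*sqrt(3)))/41*34 = -68*sqrt(3 + I*sqrt(3))*(6 + sqrt(3 + I*sqrt(3)))/41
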